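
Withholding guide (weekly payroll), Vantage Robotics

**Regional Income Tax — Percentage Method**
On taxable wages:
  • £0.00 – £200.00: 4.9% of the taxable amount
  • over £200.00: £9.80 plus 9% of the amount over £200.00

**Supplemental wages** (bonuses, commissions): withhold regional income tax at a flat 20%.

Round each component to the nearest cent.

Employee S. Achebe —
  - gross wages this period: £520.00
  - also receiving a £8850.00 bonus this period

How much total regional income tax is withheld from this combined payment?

£1808.60

Regional Income Tax: taxable = £520.00
  £9.80 + 9% × (£520.00 − £200.00) = £9.80 + 9% × £320.00 = £38.60
Supplemental (20% flat on bonus): 20% × £8850.00 = £1770.00
Total regional income tax: £38.60 + £1770.00 = £1808.60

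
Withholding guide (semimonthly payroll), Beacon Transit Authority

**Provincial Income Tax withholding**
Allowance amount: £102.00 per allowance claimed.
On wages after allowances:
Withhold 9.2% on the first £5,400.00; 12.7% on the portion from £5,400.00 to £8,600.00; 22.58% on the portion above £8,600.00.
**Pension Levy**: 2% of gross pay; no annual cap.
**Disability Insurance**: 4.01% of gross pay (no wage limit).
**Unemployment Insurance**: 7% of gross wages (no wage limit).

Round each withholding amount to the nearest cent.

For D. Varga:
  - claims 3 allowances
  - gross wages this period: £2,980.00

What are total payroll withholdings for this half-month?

£633.71

Provincial Income Tax: taxable = £2,980.00 − 3×£102.00 = £2,674.00
  9.2% × £2,674.00 = £246.01
Pension Levy: 2% × £2,980.00 = £59.60
Disability Insurance: 4.01% × £2,980.00 = £119.50
Unemployment Insurance: 7% × £2,980.00 = £208.60
Total: £246.01 + £59.60 + £119.50 + £208.60 = £633.71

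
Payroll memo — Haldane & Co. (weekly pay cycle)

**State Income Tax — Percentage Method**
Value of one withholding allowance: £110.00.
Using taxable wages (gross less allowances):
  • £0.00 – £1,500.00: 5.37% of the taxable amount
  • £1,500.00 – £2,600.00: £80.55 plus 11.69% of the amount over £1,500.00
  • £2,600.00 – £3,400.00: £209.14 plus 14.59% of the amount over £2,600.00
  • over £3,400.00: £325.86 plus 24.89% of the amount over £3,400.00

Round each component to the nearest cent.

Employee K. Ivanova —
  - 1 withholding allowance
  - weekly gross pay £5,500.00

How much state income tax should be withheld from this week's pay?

£821.17

State Income Tax: taxable = £5,500.00 − 1×£110.00 = £5,390.00
  £325.86 + 24.89% × (£5,390.00 − £3,400.00) = £325.86 + 24.89% × £1,990.00 = £821.17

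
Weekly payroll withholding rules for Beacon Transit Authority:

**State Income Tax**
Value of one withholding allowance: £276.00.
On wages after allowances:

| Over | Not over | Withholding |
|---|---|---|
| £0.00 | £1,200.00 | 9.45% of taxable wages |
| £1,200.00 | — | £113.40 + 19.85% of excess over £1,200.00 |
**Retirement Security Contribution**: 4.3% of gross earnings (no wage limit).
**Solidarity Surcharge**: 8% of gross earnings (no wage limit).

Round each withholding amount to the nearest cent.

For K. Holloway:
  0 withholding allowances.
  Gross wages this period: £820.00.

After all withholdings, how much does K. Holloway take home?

State Income Tax: taxable = £820.00
  9.45% × £820.00 = £77.49
Retirement Security Contribution: 4.3% × £820.00 = £35.26
Solidarity Surcharge: 8% × £820.00 = £65.60
Total withheld: £77.49 + £35.26 + £65.60 = £178.35
Net pay: £820.00 − £178.35 = £641.65

£641.65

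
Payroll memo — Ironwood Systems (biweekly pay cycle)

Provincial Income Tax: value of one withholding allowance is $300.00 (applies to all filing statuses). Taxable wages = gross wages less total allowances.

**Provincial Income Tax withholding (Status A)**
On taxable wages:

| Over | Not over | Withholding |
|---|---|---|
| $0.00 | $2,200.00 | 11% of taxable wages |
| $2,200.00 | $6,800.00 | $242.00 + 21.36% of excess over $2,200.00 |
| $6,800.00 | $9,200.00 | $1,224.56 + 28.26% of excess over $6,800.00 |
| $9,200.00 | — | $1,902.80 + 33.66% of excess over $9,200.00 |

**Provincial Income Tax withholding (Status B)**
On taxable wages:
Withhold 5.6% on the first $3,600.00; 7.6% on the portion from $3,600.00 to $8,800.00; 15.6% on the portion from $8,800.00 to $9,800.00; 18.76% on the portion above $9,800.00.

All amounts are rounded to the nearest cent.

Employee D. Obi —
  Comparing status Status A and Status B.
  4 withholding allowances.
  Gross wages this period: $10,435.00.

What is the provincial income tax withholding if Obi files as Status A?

$1,914.58

Provincial Income Tax (Status A): taxable = $10,435.00 − 4×$300.00 = $9,235.00
  $1,902.80 + 33.66% × ($9,235.00 − $9,200.00) = $1,902.80 + 33.66% × $35.00 = $1,914.58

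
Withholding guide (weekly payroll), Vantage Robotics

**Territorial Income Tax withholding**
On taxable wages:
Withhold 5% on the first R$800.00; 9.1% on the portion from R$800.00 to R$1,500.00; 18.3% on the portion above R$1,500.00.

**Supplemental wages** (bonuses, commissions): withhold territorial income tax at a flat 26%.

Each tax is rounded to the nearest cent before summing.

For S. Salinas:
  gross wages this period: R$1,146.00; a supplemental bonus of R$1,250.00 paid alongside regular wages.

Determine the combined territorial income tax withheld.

Territorial Income Tax: taxable = R$1,146.00
  R$40.00 + 9.1% × (R$1,146.00 − R$800.00) = R$40.00 + 9.1% × R$346.00 = R$71.49
Supplemental (26% flat on bonus): 26% × R$1,250.00 = R$325.00
Total territorial income tax: R$71.49 + R$325.00 = R$396.49

R$396.49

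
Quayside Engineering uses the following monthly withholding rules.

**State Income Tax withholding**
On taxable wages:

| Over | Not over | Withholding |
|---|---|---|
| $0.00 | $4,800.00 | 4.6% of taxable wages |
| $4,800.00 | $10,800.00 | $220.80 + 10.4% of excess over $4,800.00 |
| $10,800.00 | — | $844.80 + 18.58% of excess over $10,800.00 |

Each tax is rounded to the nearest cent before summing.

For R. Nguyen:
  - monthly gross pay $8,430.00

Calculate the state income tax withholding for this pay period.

$598.32

State Income Tax: taxable = $8,430.00
  $220.80 + 10.4% × ($8,430.00 − $4,800.00) = $220.80 + 10.4% × $3,630.00 = $598.32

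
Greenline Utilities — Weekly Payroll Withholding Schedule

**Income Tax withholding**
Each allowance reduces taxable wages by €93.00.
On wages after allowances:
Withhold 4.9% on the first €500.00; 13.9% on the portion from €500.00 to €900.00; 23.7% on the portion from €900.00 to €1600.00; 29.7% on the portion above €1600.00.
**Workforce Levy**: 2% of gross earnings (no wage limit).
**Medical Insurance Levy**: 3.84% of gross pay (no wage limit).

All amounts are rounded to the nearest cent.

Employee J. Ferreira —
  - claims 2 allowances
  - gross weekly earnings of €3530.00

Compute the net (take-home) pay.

Income Tax: taxable = €3530.00 − 2×€93.00 = €3344.00
  €246.00 + 29.7% × (€3344.00 − €1600.00) = €246.00 + 29.7% × €1744.00 = €763.97
Workforce Levy: 2% × €3530.00 = €70.60
Medical Insurance Levy: 3.84% × €3530.00 = €135.55
Total withheld: €763.97 + €70.60 + €135.55 = €970.12
Net pay: €3530.00 − €970.12 = €2559.88

€2559.88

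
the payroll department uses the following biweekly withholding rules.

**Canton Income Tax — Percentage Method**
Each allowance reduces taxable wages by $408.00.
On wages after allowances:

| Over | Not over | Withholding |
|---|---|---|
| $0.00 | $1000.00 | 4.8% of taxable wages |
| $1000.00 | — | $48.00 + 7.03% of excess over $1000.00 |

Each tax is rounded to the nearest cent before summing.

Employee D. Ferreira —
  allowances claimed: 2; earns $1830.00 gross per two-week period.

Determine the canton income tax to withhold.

$48.98

Canton Income Tax: taxable = $1830.00 − 2×$408.00 = $1014.00
  $48.00 + 7.03% × ($1014.00 − $1000.00) = $48.00 + 7.03% × $14.00 = $48.98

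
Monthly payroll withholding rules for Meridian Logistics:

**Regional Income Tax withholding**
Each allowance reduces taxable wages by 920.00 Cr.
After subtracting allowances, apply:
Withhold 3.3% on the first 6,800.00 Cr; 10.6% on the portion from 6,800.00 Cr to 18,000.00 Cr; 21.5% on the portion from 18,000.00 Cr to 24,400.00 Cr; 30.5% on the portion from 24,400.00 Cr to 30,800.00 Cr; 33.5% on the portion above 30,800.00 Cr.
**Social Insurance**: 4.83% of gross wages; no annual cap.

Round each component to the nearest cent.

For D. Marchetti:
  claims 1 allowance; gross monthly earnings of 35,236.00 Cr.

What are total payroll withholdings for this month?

Regional Income Tax: taxable = 35,236.00 Cr − 1×920.00 Cr = 34,316.00 Cr
  4,739.60 Cr + 33.5% × (34,316.00 Cr − 30,800.00 Cr) = 4,739.60 Cr + 33.5% × 3,516.00 Cr = 5,917.46 Cr
Social Insurance: 4.83% × 35,236.00 Cr = 1,701.90 Cr
Total: 5,917.46 Cr + 1,701.90 Cr = 7,619.36 Cr

7,619.36 Cr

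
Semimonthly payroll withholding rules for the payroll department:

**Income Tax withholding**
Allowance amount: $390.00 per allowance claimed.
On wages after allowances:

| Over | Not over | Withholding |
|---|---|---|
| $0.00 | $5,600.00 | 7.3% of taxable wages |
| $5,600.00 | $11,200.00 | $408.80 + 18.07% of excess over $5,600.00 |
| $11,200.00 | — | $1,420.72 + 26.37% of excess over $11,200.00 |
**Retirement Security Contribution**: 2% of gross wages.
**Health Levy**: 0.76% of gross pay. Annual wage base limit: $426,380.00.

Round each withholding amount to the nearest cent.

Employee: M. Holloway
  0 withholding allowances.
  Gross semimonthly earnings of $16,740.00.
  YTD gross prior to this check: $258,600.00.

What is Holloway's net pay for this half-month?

$13,396.36

Income Tax: taxable = $16,740.00
  $1,420.72 + 26.37% × ($16,740.00 − $11,200.00) = $1,420.72 + 26.37% × $5,540.00 = $2,881.62
Retirement Security Contribution: 2% × $16,740.00 = $334.80
Health Levy: 0.76% × $16,740.00 = $127.22
Total withheld: $2,881.62 + $334.80 + $127.22 = $3,343.64
Net pay: $16,740.00 − $3,343.64 = $13,396.36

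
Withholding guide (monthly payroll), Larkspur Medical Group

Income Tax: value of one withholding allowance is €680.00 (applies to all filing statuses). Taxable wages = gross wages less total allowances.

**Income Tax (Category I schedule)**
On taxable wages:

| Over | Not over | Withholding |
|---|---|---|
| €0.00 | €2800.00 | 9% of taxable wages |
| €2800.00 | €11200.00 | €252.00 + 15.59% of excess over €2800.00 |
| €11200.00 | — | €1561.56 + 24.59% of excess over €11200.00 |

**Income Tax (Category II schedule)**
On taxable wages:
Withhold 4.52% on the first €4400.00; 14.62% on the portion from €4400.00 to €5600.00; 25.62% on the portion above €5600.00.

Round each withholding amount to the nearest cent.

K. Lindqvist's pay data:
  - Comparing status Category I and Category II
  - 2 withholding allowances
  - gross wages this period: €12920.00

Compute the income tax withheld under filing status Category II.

Income Tax (Category II): taxable = €12920.00 − 2×€680.00 = €11560.00
  €374.32 + 25.62% × (€11560.00 − €5600.00) = €374.32 + 25.62% × €5960.00 = €1901.27

€1901.27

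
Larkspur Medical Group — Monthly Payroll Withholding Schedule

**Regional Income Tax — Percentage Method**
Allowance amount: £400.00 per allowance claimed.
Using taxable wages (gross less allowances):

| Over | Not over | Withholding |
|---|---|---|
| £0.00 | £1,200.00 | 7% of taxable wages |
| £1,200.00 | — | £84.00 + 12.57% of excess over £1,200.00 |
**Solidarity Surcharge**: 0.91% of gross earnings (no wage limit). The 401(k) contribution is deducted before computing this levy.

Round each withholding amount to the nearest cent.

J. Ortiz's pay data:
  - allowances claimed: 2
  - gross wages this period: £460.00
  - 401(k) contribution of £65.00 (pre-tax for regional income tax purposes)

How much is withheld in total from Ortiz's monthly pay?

Regional Income Tax: taxable = £460.00 − £65.00 − 2×£400.00 = £-405.00
  Taxable ≤ 0 → £0.00
Solidarity Surcharge: 0.91% × £395.00 = £3.59
Total: £0.00 + £3.59 = £3.59

£3.59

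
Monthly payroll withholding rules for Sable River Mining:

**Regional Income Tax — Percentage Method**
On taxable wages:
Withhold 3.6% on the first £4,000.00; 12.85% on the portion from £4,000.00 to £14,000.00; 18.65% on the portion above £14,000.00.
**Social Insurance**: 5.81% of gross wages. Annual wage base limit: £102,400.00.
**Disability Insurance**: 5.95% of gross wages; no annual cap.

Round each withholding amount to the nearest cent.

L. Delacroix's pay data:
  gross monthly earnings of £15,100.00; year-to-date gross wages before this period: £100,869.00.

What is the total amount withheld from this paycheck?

Regional Income Tax: taxable = £15,100.00
  £1,429.00 + 18.65% × (£15,100.00 − £14,000.00) = £1,429.00 + 18.65% × £1,100.00 = £1,634.15
Social Insurance: cap £102,400.00 − YTD £100,869.00 = £1,531.00 subject; 5.81% × £1,531.00 = £88.95
Disability Insurance: 5.95% × £15,100.00 = £898.45
Total: £1,634.15 + £88.95 + £898.45 = £2,621.55

£2,621.55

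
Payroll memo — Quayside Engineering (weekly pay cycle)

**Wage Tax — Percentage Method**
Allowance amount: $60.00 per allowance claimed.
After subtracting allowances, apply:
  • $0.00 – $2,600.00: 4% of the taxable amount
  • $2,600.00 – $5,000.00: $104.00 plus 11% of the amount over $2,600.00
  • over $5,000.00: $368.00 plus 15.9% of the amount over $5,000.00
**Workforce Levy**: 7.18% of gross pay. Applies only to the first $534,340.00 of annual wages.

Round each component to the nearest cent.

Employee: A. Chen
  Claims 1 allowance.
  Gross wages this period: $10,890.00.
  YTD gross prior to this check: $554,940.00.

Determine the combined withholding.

Wage Tax: taxable = $10,890.00 − 1×$60.00 = $10,830.00
  $368.00 + 15.9% × ($10,830.00 − $5,000.00) = $368.00 + 15.9% × $5,830.00 = $1,294.97
Workforce Levy: YTD $554,940.00 ≥ cap $534,340.00 → $0.00
Total: $1,294.97 + $0.00 = $1,294.97

$1,294.97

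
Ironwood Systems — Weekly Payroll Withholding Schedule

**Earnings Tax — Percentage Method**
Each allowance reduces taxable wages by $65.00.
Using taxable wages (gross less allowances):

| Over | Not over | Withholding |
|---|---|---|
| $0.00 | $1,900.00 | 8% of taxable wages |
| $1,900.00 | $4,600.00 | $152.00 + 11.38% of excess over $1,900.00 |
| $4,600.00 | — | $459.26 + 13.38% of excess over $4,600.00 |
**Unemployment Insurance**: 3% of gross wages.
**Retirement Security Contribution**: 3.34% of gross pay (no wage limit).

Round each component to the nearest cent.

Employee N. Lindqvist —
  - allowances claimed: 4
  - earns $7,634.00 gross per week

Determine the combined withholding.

$1,314.42

Earnings Tax: taxable = $7,634.00 − 4×$65.00 = $7,374.00
  $459.26 + 13.38% × ($7,374.00 − $4,600.00) = $459.26 + 13.38% × $2,774.00 = $830.42
Unemployment Insurance: 3% × $7,634.00 = $229.02
Retirement Security Contribution: 3.34% × $7,634.00 = $254.98
Total: $830.42 + $229.02 + $254.98 = $1,314.42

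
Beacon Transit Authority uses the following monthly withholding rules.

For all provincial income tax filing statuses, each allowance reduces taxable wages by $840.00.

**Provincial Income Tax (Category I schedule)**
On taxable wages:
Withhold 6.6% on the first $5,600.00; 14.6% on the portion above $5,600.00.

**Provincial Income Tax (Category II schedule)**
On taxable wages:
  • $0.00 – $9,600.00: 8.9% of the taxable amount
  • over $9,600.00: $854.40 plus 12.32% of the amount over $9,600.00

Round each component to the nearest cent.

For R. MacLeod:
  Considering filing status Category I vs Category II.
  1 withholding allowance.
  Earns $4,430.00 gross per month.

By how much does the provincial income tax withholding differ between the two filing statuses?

Provincial Income Tax (Category I): taxable = $4,430.00 − 1×$840.00 = $3,590.00
  6.6% × $3,590.00 = $236.94
Provincial Income Tax (Category II): taxable = $4,430.00 − 1×$840.00 = $3,590.00
  8.9% × $3,590.00 = $319.51
Difference: |$236.94 − $319.51| = $82.57 (higher under Category II)

$82.57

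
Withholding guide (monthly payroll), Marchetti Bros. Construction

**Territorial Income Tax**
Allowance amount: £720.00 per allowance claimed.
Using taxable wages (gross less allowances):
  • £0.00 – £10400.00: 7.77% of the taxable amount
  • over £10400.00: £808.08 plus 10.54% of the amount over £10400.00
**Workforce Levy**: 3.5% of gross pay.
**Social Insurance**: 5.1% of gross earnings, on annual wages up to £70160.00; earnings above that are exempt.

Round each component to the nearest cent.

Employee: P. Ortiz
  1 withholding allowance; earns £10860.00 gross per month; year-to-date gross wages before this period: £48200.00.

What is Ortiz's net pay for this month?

Territorial Income Tax: taxable = £10860.00 − 1×£720.00 = £10140.00
  7.77% × £10140.00 = £787.88
Workforce Levy: 3.5% × £10860.00 = £380.10
Social Insurance: 5.1% × £10860.00 = £553.86
Total withheld: £787.88 + £380.10 + £553.86 = £1721.84
Net pay: £10860.00 − £1721.84 = £9138.16

£9138.16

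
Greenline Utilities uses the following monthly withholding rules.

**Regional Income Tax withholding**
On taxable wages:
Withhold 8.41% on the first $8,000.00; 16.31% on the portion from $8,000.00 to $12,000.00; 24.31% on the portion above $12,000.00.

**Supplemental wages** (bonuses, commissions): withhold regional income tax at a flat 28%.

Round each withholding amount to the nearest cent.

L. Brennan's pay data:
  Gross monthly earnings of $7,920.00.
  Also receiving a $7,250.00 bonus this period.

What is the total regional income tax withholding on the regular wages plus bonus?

$2,696.07

Regional Income Tax: taxable = $7,920.00
  8.41% × $7,920.00 = $666.07
Supplemental (28% flat on bonus): 28% × $7,250.00 = $2,030.00
Total regional income tax: $666.07 + $2,030.00 = $2,696.07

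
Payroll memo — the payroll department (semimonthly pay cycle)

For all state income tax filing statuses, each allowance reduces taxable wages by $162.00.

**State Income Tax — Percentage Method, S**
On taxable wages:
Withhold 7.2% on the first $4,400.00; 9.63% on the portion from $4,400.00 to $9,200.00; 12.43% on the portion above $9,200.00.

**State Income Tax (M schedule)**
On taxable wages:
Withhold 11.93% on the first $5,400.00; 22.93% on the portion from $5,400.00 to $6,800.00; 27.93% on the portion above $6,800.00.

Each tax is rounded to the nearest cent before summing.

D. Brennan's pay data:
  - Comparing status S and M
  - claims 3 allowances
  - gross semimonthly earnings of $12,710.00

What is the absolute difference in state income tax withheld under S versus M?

State Income Tax (S): taxable = $12,710.00 − 3×$162.00 = $12,224.00
  $779.04 + 12.43% × ($12,224.00 − $9,200.00) = $779.04 + 12.43% × $3,024.00 = $1,154.92
State Income Tax (M): taxable = $12,710.00 − 3×$162.00 = $12,224.00
  $965.24 + 27.93% × ($12,224.00 − $6,800.00) = $965.24 + 27.93% × $5,424.00 = $2,480.16
Difference: |$1,154.92 − $2,480.16| = $1,325.24 (higher under M)

$1,325.24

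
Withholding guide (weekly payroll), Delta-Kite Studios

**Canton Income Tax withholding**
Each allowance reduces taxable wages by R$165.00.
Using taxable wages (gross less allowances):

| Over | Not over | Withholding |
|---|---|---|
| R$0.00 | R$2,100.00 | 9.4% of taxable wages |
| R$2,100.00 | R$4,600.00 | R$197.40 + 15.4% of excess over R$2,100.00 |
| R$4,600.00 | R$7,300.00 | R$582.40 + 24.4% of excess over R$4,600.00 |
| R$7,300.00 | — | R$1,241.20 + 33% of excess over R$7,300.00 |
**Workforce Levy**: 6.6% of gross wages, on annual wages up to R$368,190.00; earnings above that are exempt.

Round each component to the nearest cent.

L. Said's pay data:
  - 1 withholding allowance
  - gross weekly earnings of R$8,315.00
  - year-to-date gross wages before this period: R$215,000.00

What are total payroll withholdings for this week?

R$2,070.49

Canton Income Tax: taxable = R$8,315.00 − 1×R$165.00 = R$8,150.00
  R$1,241.20 + 33% × (R$8,150.00 − R$7,300.00) = R$1,241.20 + 33% × R$850.00 = R$1,521.70
Workforce Levy: 6.6% × R$8,315.00 = R$548.79
Total: R$1,521.70 + R$548.79 = R$2,070.49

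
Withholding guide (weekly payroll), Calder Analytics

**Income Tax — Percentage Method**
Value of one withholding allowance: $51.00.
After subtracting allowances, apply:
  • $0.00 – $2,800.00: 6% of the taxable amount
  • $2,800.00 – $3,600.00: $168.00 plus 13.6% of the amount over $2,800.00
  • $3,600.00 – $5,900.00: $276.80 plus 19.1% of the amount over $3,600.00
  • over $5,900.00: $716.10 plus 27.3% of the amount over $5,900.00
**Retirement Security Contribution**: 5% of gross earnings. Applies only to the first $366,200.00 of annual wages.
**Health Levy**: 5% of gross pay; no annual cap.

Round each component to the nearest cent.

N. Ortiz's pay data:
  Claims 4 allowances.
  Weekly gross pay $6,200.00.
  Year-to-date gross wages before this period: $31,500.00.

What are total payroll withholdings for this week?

$1,362.31

Income Tax: taxable = $6,200.00 − 4×$51.00 = $5,996.00
  $716.10 + 27.3% × ($5,996.00 − $5,900.00) = $716.10 + 27.3% × $96.00 = $742.31
Retirement Security Contribution: 5% × $6,200.00 = $310.00
Health Levy: 5% × $6,200.00 = $310.00
Total: $742.31 + $310.00 + $310.00 = $1,362.31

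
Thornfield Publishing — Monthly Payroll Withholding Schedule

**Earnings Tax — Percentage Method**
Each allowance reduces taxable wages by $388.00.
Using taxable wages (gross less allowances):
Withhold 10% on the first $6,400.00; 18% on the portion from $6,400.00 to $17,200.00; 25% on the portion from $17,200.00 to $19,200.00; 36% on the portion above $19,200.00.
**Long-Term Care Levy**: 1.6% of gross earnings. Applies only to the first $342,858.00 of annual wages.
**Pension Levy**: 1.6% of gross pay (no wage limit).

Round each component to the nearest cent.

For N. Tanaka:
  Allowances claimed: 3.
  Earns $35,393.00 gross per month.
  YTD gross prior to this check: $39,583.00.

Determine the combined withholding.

Earnings Tax: taxable = $35,393.00 − 3×$388.00 = $34,229.00
  $3,084.00 + 36% × ($34,229.00 − $19,200.00) = $3,084.00 + 36% × $15,029.00 = $8,494.44
Long-Term Care Levy: 1.6% × $35,393.00 = $566.29
Pension Levy: 1.6% × $35,393.00 = $566.29
Total: $8,494.44 + $566.29 + $566.29 = $9,627.02

$9,627.02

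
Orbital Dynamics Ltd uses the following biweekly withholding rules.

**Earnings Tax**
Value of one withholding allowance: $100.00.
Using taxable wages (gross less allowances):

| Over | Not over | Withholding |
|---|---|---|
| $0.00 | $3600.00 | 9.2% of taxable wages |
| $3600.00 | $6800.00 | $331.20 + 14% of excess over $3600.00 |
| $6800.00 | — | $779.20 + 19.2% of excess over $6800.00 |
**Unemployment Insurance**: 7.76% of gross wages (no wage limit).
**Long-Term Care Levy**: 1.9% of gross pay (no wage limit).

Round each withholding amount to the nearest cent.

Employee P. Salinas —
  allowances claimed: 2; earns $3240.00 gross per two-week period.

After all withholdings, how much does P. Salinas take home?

$2647.34

Earnings Tax: taxable = $3240.00 − 2×$100.00 = $3040.00
  9.2% × $3040.00 = $279.68
Unemployment Insurance: 7.76% × $3240.00 = $251.42
Long-Term Care Levy: 1.9% × $3240.00 = $61.56
Total withheld: $279.68 + $251.42 + $61.56 = $592.66
Net pay: $3240.00 − $592.66 = $2647.34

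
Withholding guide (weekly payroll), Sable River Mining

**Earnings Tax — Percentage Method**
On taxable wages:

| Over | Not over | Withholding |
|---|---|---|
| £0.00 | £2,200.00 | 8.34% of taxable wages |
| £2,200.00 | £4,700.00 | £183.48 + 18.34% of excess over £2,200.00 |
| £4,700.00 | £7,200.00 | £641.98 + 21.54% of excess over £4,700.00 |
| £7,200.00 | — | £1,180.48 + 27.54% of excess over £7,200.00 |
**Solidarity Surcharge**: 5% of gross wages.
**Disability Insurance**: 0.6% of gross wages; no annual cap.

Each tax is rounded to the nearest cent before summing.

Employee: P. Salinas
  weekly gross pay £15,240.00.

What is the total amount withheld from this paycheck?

£4,248.14

Earnings Tax: taxable = £15,240.00
  £1,180.48 + 27.54% × (£15,240.00 − £7,200.00) = £1,180.48 + 27.54% × £8,040.00 = £3,394.70
Solidarity Surcharge: 5% × £15,240.00 = £762.00
Disability Insurance: 0.6% × £15,240.00 = £91.44
Total: £3,394.70 + £762.00 + £91.44 = £4,248.14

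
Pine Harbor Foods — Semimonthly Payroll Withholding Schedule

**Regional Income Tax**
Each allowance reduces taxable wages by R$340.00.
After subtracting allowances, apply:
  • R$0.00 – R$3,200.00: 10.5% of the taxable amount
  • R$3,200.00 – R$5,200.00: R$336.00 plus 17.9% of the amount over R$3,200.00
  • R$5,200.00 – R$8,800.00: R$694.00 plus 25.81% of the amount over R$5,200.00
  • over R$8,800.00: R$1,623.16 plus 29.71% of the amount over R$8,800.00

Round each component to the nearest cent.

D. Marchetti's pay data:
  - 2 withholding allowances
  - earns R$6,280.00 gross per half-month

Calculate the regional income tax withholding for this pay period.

R$797.24

Regional Income Tax: taxable = R$6,280.00 − 2×R$340.00 = R$5,600.00
  R$694.00 + 25.81% × (R$5,600.00 − R$5,200.00) = R$694.00 + 25.81% × R$400.00 = R$797.24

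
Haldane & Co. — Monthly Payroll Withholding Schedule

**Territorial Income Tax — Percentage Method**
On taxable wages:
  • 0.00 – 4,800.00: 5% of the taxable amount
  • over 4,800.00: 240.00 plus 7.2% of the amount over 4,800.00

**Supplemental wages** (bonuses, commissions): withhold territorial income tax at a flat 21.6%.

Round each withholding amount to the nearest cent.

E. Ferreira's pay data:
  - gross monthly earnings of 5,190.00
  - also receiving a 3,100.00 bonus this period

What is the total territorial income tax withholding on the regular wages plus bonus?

937.68

Territorial Income Tax: taxable = 5,190.00
  240.00 + 7.2% × (5,190.00 − 4,800.00) = 240.00 + 7.2% × 390.00 = 268.08
Supplemental (21.6% flat on bonus): 21.6% × 3,100.00 = 669.60
Total territorial income tax: 268.08 + 669.60 = 937.68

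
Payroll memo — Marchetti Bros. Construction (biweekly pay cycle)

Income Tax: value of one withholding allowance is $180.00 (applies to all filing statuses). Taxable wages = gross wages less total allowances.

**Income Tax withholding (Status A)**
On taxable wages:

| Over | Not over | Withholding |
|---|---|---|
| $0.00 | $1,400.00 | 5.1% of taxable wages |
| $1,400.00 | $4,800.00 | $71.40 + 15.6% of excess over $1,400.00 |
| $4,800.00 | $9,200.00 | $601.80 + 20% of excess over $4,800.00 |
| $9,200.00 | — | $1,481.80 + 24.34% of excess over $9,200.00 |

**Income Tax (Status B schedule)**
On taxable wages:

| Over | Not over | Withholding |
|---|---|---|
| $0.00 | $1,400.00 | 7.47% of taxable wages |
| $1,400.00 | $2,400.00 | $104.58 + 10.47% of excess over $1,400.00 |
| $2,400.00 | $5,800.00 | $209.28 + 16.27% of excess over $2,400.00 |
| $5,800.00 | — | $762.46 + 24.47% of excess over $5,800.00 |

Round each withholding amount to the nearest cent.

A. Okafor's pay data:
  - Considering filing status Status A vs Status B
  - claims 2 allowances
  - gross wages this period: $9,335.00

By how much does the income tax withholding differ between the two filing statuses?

$102.58

Income Tax (Status A): taxable = $9,335.00 − 2×$180.00 = $8,975.00
  $601.80 + 20% × ($8,975.00 − $4,800.00) = $601.80 + 20% × $4,175.00 = $1,436.80
Income Tax (Status B): taxable = $9,335.00 − 2×$180.00 = $8,975.00
  $762.46 + 24.47% × ($8,975.00 − $5,800.00) = $762.46 + 24.47% × $3,175.00 = $1,539.38
Difference: |$1,436.80 − $1,539.38| = $102.58 (higher under Status B)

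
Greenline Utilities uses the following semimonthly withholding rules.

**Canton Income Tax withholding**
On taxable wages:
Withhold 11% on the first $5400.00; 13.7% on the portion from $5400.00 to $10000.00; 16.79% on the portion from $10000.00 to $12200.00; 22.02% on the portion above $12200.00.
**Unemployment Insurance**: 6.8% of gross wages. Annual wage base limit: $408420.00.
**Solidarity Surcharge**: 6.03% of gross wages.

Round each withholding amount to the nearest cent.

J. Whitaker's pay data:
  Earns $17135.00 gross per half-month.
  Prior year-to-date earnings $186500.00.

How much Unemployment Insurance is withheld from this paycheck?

$1165.18

Unemployment Insurance: 6.8% × $17135.00 = $1165.18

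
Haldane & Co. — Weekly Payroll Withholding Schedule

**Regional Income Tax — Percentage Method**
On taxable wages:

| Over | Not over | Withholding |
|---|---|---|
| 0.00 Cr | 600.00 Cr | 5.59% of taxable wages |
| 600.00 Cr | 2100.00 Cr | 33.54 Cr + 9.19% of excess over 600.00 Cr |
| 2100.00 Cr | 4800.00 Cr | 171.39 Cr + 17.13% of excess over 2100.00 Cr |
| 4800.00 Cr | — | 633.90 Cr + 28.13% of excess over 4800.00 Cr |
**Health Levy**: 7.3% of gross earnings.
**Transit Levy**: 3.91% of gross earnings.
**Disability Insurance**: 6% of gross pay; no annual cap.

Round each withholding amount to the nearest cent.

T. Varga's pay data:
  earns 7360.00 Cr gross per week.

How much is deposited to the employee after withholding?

4739.31 Cr

Regional Income Tax: taxable = 7360.00 Cr
  633.90 Cr + 28.13% × (7360.00 Cr − 4800.00 Cr) = 633.90 Cr + 28.13% × 2560.00 Cr = 1354.03 Cr
Health Levy: 7.3% × 7360.00 Cr = 537.28 Cr
Transit Levy: 3.91% × 7360.00 Cr = 287.78 Cr
Disability Insurance: 6% × 7360.00 Cr = 441.60 Cr
Total withheld: 1354.03 Cr + 537.28 Cr + 287.78 Cr + 441.60 Cr = 2620.69 Cr
Net pay: 7360.00 Cr − 2620.69 Cr = 4739.31 Cr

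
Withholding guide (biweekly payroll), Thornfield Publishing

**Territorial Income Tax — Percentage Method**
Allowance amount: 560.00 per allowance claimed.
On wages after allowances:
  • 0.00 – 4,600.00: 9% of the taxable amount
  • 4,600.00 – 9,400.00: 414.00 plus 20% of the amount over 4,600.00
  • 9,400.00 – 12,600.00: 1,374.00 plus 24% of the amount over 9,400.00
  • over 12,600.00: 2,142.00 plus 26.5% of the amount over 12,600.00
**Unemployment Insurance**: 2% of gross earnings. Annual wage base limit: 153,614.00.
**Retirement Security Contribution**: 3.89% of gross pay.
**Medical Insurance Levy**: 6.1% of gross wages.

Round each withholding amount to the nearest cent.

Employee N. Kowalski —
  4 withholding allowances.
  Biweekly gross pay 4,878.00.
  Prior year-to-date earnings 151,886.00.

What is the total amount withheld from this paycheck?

759.29

Territorial Income Tax: taxable = 4,878.00 − 4×560.00 = 2,638.00
  9% × 2,638.00 = 237.42
Unemployment Insurance: cap 153,614.00 − YTD 151,886.00 = 1,728.00 subject; 2% × 1,728.00 = 34.56
Retirement Security Contribution: 3.89% × 4,878.00 = 189.75
Medical Insurance Levy: 6.1% × 4,878.00 = 297.56
Total: 237.42 + 34.56 + 189.75 + 297.56 = 759.29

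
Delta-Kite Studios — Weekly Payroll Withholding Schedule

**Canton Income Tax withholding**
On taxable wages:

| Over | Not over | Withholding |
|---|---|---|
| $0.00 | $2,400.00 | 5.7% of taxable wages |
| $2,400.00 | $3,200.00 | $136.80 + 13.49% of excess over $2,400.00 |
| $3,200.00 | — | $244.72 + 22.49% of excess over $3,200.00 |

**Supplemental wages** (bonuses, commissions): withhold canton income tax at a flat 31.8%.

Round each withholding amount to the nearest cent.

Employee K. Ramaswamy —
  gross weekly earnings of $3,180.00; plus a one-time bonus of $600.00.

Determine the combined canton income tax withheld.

Canton Income Tax: taxable = $3,180.00
  $136.80 + 13.49% × ($3,180.00 − $2,400.00) = $136.80 + 13.49% × $780.00 = $242.02
Supplemental (31.8% flat on bonus): 31.8% × $600.00 = $190.80
Total canton income tax: $242.02 + $190.80 = $432.82

$432.82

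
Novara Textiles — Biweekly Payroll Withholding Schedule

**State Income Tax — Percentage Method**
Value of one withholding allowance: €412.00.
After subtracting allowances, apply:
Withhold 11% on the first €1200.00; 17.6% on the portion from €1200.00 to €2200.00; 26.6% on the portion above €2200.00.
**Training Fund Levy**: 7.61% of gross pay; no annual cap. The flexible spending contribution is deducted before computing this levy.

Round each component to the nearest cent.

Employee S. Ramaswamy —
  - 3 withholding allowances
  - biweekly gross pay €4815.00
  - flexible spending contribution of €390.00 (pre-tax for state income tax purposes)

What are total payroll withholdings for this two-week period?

€907.81

State Income Tax: taxable = €4815.00 − €390.00 − 3×€412.00 = €3189.00
  €308.00 + 26.6% × (€3189.00 − €2200.00) = €308.00 + 26.6% × €989.00 = €571.07
Training Fund Levy: 7.61% × €4425.00 = €336.74
Total: €571.07 + €336.74 = €907.81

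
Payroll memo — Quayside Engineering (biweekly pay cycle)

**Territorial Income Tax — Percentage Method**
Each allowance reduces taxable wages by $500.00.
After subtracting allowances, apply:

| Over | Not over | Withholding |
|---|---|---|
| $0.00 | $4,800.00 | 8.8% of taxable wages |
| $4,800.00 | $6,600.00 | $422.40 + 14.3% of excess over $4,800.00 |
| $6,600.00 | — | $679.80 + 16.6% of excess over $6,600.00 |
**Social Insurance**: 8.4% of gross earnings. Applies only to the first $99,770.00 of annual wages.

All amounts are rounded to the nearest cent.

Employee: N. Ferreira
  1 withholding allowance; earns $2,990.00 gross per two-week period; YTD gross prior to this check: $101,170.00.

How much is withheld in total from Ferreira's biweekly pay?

Territorial Income Tax: taxable = $2,990.00 − 1×$500.00 = $2,490.00
  8.8% × $2,490.00 = $219.12
Social Insurance: YTD $101,170.00 ≥ cap $99,770.00 → $0.00
Total: $219.12 + $0.00 = $219.12

$219.12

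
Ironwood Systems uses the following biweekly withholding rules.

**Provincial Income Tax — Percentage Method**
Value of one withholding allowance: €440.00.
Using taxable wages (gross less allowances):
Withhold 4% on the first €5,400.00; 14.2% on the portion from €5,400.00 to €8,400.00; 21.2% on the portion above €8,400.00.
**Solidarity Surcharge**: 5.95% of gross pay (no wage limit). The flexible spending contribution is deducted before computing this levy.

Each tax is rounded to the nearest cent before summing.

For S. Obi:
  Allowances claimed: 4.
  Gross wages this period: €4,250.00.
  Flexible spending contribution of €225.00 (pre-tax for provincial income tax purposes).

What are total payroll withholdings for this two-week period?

Provincial Income Tax: taxable = €4,250.00 − €225.00 − 4×€440.00 = €2,265.00
  4% × €2,265.00 = €90.60
Solidarity Surcharge: 5.95% × €4,025.00 = €239.49
Total: €90.60 + €239.49 = €330.09

€330.09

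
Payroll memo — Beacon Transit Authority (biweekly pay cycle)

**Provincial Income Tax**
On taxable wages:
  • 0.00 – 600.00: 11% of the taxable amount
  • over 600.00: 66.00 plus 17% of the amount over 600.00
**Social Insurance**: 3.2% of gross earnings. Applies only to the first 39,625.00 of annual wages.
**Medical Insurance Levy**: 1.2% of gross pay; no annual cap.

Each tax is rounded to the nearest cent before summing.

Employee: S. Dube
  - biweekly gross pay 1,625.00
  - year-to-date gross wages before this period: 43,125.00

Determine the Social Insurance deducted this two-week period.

0.00

Social Insurance: YTD 43,125.00 ≥ cap 39,625.00 → 0.00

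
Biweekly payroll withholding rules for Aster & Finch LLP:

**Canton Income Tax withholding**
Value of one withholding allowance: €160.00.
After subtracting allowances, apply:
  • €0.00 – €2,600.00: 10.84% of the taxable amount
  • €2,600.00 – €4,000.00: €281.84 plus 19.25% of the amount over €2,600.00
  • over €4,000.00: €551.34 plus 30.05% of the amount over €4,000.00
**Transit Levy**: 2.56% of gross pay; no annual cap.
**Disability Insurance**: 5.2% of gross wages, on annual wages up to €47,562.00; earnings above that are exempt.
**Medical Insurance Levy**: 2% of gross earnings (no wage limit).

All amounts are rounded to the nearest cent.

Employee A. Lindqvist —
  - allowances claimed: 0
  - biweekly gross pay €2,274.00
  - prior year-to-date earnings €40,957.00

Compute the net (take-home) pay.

Canton Income Tax: taxable = €2,274.00
  10.84% × €2,274.00 = €246.50
Transit Levy: 2.56% × €2,274.00 = €58.21
Disability Insurance: 5.2% × €2,274.00 = €118.25
Medical Insurance Levy: 2% × €2,274.00 = €45.48
Total withheld: €246.50 + €58.21 + €118.25 + €45.48 = €468.44
Net pay: €2,274.00 − €468.44 = €1,805.56

€1,805.56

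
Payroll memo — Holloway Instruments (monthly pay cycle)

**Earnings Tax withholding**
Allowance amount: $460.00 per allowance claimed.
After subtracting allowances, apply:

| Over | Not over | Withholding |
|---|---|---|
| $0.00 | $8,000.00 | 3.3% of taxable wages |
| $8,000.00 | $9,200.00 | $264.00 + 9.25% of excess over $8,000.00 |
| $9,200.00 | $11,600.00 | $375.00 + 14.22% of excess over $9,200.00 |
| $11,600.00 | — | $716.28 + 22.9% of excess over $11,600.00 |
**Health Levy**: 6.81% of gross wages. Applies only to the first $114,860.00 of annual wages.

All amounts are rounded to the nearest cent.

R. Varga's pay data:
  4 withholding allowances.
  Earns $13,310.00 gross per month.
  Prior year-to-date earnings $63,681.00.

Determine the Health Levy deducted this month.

$906.41

Health Levy: 6.81% × $13,310.00 = $906.41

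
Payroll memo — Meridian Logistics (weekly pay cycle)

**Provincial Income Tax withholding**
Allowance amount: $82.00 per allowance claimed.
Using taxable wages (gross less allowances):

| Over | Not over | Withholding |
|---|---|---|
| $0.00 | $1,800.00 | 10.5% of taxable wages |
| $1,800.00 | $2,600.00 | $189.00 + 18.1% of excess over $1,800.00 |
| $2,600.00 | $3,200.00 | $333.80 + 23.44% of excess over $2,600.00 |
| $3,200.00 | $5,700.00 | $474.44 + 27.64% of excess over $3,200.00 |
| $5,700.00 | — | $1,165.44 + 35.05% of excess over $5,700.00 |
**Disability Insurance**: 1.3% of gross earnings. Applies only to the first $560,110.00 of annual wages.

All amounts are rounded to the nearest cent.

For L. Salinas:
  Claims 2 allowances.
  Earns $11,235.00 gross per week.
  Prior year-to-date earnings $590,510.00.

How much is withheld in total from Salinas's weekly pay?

Provincial Income Tax: taxable = $11,235.00 − 2×$82.00 = $11,071.00
  $1,165.44 + 35.05% × ($11,071.00 − $5,700.00) = $1,165.44 + 35.05% × $5,371.00 = $3,047.98
Disability Insurance: YTD $590,510.00 ≥ cap $560,110.00 → $0.00
Total: $3,047.98 + $0.00 = $3,047.98

$3,047.98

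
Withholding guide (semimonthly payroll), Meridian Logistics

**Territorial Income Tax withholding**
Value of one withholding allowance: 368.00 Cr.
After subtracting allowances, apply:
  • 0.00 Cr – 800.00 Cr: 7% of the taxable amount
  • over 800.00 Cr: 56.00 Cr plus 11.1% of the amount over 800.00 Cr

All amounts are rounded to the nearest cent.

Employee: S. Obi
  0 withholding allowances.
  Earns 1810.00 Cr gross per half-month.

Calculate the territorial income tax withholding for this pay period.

168.11 Cr

Territorial Income Tax: taxable = 1810.00 Cr
  56.00 Cr + 11.1% × (1810.00 Cr − 800.00 Cr) = 56.00 Cr + 11.1% × 1010.00 Cr = 168.11 Cr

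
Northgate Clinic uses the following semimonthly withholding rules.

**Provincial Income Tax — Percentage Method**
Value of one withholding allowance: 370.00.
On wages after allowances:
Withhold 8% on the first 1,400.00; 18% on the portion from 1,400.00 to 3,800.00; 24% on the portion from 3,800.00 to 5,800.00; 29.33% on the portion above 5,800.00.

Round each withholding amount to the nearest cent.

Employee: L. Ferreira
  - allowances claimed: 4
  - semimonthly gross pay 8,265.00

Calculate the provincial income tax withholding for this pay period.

Provincial Income Tax: taxable = 8,265.00 − 4×370.00 = 6,785.00
  1,024.00 + 29.33% × (6,785.00 − 5,800.00) = 1,024.00 + 29.33% × 985.00 = 1,312.90

1,312.90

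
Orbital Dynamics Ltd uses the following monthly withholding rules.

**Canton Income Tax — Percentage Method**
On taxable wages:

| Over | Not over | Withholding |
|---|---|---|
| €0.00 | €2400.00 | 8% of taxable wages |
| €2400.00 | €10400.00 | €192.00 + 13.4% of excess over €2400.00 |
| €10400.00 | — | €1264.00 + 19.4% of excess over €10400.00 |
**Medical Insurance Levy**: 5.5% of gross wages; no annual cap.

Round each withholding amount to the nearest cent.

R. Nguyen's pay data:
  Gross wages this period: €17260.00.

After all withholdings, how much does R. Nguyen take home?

€13715.86

Canton Income Tax: taxable = €17260.00
  €1264.00 + 19.4% × (€17260.00 − €10400.00) = €1264.00 + 19.4% × €6860.00 = €2594.84
Medical Insurance Levy: 5.5% × €17260.00 = €949.30
Total withheld: €2594.84 + €949.30 = €3544.14
Net pay: €17260.00 − €3544.14 = €13715.86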